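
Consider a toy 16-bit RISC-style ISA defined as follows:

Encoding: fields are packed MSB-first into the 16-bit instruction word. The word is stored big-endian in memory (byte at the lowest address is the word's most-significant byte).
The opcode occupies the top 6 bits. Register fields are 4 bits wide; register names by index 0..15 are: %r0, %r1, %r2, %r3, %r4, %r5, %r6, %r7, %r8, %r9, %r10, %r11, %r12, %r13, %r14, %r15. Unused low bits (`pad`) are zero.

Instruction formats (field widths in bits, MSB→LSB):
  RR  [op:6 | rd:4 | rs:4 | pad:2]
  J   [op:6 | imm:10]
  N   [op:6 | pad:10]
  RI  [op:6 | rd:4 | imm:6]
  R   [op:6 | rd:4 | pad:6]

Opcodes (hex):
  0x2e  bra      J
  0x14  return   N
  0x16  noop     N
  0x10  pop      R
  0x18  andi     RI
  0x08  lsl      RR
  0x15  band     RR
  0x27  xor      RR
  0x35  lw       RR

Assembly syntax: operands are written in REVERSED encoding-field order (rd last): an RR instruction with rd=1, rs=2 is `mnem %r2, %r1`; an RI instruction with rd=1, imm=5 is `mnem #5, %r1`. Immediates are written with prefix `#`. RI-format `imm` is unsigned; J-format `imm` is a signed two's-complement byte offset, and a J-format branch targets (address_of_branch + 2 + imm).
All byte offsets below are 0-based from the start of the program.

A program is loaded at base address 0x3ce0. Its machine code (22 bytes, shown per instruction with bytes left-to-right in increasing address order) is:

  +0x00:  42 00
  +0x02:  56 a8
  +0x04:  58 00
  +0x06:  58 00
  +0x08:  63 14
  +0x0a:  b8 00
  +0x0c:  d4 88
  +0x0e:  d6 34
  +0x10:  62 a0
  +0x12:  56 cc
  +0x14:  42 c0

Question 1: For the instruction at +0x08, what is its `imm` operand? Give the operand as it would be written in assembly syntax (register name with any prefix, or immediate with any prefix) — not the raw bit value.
#20

off 0x08: read 63 14 as big → 0x6314
  op=0x6314>>10=0x18 ⇒ andi (RI)
  rd: (w>>6)&0xf=0xc → %r12
  imm: (w>>0)&0x3f=0x14 → #20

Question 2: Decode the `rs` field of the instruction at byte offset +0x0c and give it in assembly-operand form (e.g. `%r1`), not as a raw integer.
%r2

off 0x0c: read d4 88 as big → 0xd488
  top 6b → 0x35 → lw [RR]
  rd@[9:6]=0x2 ⇒ %r2
  rs@[5:2]=0x2 ⇒ %r2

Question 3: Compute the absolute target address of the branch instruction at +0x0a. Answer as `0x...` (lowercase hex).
0x3cec

[0a] b8 00 → 0xb800
  op=0xb800>>10=0x2e ⇒ bra (J)
  imm@[9:0]=0x0 ⇒ #0
  target = base 0x3ce0 + off 0x0a + 2 + imm 0 = 0x3cec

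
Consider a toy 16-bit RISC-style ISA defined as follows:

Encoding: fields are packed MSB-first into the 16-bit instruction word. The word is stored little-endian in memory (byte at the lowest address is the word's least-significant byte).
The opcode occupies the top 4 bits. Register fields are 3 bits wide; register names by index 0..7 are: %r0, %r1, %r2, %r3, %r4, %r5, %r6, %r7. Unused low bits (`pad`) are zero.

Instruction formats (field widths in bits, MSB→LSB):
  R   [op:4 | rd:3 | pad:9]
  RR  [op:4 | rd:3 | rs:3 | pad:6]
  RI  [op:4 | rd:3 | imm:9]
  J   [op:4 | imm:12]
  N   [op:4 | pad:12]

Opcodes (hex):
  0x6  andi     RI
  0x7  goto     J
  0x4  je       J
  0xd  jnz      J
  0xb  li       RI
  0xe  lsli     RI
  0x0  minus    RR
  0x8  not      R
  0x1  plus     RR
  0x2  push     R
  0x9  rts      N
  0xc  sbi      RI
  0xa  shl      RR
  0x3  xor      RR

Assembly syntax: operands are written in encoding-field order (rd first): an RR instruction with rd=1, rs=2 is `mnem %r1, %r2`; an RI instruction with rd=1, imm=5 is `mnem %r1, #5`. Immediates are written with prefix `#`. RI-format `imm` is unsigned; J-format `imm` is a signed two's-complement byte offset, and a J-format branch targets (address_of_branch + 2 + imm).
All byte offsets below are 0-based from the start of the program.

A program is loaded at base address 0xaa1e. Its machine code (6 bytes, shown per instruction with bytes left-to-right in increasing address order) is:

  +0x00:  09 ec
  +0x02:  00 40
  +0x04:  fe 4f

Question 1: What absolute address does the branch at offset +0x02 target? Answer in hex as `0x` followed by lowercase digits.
+0x02: 00 40 ⇒ word 0x4000 (little)
  top 4b → 0x4 → je [J]
  imm: (w>>0)&0xfff=0x0 → #0
  target = base 0xaa1e + off 0x02 + 2 + imm 0 = 0xaa22

0xaa22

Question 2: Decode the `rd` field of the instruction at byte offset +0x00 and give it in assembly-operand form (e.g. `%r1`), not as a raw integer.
%r6

+0x00: 09 ec ⇒ word 0xec09 (little)
  opcode bits[15:12]=0xe: lsli/RI
  rd: (w>>9)&0x7=0x6 → %r6
  imm: (w>>0)&0x1ff=0x9 → #9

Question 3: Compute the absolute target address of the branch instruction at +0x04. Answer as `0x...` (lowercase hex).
off 0x04: read fe 4f as little → 0x4ffe
  top 4b → 0x4 → je [J]
  imm@[11:0]=0xffe (s12→-2) ⇒ #-2
  target = base 0xaa1e + off 0x04 + 2 + imm -2 = 0xaa22

0xaa22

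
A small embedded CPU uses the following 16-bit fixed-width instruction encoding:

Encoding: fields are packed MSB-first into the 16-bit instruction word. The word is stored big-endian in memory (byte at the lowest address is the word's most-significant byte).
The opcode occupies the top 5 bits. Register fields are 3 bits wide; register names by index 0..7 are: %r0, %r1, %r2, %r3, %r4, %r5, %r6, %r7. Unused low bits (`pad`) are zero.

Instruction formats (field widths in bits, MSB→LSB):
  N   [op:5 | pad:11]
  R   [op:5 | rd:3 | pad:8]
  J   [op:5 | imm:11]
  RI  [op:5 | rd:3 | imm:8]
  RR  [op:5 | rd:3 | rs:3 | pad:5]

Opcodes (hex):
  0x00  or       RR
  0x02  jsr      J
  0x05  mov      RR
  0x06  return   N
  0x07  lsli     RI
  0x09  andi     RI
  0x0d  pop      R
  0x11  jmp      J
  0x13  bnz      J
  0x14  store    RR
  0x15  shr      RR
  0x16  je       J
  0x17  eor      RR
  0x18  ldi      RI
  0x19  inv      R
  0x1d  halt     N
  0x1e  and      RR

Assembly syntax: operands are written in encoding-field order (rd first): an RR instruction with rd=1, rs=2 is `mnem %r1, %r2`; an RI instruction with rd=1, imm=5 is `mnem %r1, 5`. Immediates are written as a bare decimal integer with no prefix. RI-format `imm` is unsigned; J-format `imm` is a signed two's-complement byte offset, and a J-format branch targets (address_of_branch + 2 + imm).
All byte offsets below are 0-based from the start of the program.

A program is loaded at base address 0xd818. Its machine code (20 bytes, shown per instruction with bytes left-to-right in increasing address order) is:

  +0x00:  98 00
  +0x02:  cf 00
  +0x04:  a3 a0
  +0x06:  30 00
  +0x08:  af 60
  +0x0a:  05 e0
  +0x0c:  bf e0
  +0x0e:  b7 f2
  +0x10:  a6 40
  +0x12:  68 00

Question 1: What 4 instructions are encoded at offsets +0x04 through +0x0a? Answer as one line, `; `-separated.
store %r3, %r5; return; shr %r7, %r3; or %r5, %r7

[04] a3 a0 → 0xa3a0
  top 5b → 0x14 → store [RR]
  rd: (w>>8)&0x7=0x3 → %r3
  rs: (w>>5)&0x7=0x5 → %r5
[06] 30 00 → 0x3000
  top 5b → 0x6 → return [N]
[08] af 60 → 0xaf60
  top 5b → 0x15 → shr [RR]
  rd: (w>>8)&0x7=0x7 → %r7
  rs: (w>>5)&0x7=0x3 → %r3
[0a] 05 e0 → 0x05e0
  top 5b → 0x0 → or [RR]
  rd: (w>>8)&0x7=0x5 → %r5
  rs: (w>>5)&0x7=0x7 → %r7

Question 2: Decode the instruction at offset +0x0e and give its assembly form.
je -14

@+0e  big-endian(b7 f2) = 0xb7f2
  op=0xb7f2>>11=0x16 ⇒ je (J)
  imm@[10:0]=0x7f2 (s11→-14) ⇒ -14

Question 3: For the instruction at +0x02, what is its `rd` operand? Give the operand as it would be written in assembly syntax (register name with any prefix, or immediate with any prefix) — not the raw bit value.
+0x02: cf 00 ⇒ word 0xcf00 (big)
  opcode bits[15:11]=0x19: inv/R
  rd@[10:8]=0x7 ⇒ %r7

%r7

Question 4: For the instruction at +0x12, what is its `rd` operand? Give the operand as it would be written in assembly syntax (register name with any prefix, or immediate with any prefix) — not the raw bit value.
+0x12: 68 00 ⇒ word 0x6800 (big)
  op=0x6800>>11=0xd ⇒ pop (R)
  rd: (w>>8)&0x7=0x0 → %r0

%r0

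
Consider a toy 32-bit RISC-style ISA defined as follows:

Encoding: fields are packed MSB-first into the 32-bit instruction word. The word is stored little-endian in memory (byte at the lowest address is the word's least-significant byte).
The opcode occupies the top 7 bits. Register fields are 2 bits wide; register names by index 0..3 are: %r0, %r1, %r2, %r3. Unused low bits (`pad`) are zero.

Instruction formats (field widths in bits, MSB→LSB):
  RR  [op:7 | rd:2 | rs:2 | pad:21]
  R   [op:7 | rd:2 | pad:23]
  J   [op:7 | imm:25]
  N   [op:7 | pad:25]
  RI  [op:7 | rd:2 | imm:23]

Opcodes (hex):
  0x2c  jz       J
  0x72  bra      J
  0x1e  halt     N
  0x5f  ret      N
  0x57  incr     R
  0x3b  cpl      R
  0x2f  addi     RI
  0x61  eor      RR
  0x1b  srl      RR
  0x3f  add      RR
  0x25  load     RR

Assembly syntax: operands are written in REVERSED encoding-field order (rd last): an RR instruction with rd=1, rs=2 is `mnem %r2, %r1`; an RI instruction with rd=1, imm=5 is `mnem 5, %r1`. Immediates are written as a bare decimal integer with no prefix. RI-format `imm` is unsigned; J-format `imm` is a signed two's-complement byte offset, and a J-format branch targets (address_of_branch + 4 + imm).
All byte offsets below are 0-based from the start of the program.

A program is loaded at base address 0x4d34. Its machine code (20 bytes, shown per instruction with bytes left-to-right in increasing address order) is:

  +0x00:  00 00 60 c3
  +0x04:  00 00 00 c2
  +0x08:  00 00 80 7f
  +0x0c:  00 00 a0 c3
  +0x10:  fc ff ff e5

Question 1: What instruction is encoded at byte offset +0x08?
add %r0, %r3

[08] 00 00 80 7f → 0x7f800000
  top 7b → 0x3f → add [RR]
  rd@[24:23]=0x3 ⇒ %r3
  rs@[22:21]=0x0 ⇒ %r0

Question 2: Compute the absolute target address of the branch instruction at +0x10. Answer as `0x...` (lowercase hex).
off 0x10: read fc ff ff e5 as little → 0xe5fffffc
  opcode bits[31:25]=0x72: bra/J
  imm: (w>>0)&0x1ffffff=0x1fffffc (s25→-4) → -4
  target = base 0x4d34 + off 0x10 + 4 + imm -4 = 0x4d44

0x4d44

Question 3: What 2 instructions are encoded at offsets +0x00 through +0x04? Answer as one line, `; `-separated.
off 0x00: read 00 00 60 c3 as little → 0xc3600000
  top 7b → 0x61 → eor [RR]
  rd: (w>>23)&0x3=0x2 → %r2
  rs: (w>>21)&0x3=0x3 → %r3
off 0x04: read 00 00 00 c2 as little → 0xc2000000
  top 7b → 0x61 → eor [RR]
  rd: (w>>23)&0x3=0x0 → %r0
  rs: (w>>21)&0x3=0x0 → %r0

eor %r3, %r2; eor %r0, %r0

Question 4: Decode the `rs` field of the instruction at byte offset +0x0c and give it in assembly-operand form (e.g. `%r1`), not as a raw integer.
[0c] 00 00 a0 c3 → 0xc3a00000
  opcode bits[31:25]=0x61: eor/RR
  rd@[24:23]=0x3 ⇒ %r3
  rs@[22:21]=0x1 ⇒ %r1

%r1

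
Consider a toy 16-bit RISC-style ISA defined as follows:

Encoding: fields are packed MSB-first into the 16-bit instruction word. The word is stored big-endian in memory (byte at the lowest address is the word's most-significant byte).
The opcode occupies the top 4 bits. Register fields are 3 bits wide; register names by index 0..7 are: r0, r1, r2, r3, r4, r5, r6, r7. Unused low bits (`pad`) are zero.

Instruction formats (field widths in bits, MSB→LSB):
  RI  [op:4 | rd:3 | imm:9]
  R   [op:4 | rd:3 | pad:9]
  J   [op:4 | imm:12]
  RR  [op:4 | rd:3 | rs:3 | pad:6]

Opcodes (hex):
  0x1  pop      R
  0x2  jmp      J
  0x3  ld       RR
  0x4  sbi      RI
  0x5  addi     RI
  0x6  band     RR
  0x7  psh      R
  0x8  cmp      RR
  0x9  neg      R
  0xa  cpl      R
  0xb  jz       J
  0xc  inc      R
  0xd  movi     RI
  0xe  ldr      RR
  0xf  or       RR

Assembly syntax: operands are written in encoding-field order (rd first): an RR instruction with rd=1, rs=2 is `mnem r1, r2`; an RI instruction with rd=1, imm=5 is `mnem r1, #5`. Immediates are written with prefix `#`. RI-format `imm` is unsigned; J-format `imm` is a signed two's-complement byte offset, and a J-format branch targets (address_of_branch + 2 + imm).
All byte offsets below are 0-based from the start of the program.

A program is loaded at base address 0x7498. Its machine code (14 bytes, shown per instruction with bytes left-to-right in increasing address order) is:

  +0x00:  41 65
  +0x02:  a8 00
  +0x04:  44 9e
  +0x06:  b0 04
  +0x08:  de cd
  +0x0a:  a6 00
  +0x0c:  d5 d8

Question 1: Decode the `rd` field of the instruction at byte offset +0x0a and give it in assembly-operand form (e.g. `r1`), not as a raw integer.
r3

@+0a  big-endian(a6 00) = 0xa600
  top 4b → 0xa → cpl [R]
  rd: (w>>9)&0x7=0x3 → r3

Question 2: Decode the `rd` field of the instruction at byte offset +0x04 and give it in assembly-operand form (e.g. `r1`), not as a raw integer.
r2

off 0x04: read 44 9e as big → 0x449e
  opcode bits[15:12]=0x4: sbi/RI
  rd: (w>>9)&0x7=0x2 → r2
  imm: (w>>0)&0x1ff=0x9e → #158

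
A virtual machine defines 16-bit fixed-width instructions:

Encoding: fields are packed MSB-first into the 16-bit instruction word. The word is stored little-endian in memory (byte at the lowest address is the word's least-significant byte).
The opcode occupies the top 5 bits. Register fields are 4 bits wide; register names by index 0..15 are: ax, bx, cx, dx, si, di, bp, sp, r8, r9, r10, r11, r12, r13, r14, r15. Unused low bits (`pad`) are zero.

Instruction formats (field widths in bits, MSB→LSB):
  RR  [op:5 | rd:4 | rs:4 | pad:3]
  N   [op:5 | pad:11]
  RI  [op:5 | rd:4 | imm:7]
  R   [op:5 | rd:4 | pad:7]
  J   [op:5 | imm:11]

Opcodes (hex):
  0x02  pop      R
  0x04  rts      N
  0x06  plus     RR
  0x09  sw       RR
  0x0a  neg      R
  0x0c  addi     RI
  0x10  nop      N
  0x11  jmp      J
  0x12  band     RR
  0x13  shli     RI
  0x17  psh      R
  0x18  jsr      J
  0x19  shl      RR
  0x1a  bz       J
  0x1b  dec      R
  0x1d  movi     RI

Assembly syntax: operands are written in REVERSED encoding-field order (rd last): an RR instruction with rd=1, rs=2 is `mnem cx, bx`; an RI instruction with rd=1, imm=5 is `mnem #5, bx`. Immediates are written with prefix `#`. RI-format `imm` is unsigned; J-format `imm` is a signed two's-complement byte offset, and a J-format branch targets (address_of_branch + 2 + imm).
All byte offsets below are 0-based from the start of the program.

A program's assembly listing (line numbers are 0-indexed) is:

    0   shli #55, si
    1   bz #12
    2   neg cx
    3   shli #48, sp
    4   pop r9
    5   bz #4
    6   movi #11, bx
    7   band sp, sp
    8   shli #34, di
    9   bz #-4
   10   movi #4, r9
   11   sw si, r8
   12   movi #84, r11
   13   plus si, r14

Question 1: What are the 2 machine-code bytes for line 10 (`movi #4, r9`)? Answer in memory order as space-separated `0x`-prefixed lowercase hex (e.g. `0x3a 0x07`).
10. movi fields op=0x1d:5|rd=9:4|imm=4:7 → word ec84h → 84 ec

0x84 0xec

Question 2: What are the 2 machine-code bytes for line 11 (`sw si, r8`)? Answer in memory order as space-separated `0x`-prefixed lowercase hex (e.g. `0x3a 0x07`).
0x20 0x4c

L11: sw op=0x9:5|rd=8:4|rs=4:4|pad=0:3 ⇒ 0x4c20 ⇒ little 20 4c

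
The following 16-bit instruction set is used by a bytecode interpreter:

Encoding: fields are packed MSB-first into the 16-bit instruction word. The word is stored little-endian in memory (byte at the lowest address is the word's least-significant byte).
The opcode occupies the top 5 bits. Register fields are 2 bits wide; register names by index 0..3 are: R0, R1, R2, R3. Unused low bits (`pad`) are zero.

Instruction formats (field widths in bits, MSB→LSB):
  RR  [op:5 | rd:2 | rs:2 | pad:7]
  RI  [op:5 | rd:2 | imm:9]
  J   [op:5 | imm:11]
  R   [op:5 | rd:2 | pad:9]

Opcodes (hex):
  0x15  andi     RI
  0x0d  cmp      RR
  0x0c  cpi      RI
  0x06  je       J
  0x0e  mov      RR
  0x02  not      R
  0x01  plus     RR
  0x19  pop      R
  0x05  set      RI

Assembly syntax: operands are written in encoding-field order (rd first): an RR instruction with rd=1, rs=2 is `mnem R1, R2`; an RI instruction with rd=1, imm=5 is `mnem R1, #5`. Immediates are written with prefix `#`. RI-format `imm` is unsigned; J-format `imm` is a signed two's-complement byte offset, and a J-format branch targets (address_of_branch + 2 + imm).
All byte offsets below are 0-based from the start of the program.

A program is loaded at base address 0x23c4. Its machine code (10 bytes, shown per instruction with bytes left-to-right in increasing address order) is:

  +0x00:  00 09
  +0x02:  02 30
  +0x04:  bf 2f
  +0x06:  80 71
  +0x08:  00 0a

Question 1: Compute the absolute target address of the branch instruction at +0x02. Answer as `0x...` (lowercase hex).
0x23ca

off 0x02: read 02 30 as little → 0x3002
  opcode bits[15:11]=0x6: je/J
  imm@[10:0]=0x2 ⇒ #2
  target = base 0x23c4 + off 0x02 + 2 + imm 2 = 0x23ca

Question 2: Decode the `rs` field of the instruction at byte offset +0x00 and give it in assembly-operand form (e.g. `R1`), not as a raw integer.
R2

+0x00: 00 09 ⇒ word 0x0900 (little)
  opcode bits[15:11]=0x1: plus/RR
  rd: (w>>9)&0x3=0x0 → R0
  rs: (w>>7)&0x3=0x2 → R2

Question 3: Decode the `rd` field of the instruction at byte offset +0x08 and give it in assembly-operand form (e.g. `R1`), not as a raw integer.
[08] 00 0a → 0x0a00
  top 5b → 0x1 → plus [RR]
  rd: (w>>9)&0x3=0x1 → R1
  rs: (w>>7)&0x3=0x0 → R0

R1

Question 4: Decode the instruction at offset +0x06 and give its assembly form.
[06] 80 71 → 0x7180
  top 5b → 0xe → mov [RR]
  [10:9] rd=0 = R0
  [8:7] rs=3 = R3

mov R0, R3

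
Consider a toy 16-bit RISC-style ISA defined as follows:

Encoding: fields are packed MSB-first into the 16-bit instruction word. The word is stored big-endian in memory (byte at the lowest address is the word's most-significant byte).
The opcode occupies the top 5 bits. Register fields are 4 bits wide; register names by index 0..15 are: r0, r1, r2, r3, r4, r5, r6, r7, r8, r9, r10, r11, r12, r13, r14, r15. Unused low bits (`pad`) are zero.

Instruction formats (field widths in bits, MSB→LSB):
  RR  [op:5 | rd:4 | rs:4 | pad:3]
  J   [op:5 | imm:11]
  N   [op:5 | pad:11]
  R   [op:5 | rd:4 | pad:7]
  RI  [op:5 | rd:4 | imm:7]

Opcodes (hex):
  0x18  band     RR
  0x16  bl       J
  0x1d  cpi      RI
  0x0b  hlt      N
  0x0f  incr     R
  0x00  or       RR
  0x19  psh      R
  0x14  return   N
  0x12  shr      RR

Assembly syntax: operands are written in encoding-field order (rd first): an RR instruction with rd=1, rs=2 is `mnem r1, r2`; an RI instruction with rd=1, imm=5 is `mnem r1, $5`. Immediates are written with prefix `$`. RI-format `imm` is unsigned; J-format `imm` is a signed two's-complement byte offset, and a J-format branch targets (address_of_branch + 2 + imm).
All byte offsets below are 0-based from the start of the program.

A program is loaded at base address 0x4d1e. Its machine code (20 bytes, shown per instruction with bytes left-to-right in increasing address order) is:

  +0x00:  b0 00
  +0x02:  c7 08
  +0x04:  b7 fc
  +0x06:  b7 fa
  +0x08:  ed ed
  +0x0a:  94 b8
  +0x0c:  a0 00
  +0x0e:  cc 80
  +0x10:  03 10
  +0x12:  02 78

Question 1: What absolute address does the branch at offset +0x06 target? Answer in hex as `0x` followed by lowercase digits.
@+06  big-endian(b7 fa) = 0xb7fa
  op=0xb7fa>>11=0x16 ⇒ bl (J)
  imm: (w>>0)&0x7ff=0x7fa (s11→-6) → $-6
  target = base 0x4d1e + off 0x06 + 2 + imm -6 = 0x4d20

0x4d20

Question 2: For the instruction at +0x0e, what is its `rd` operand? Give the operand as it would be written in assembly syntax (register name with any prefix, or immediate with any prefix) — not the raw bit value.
+0x0e: cc 80 ⇒ word 0xcc80 (big)
  top 5b → 0x19 → psh [R]
  [10:7] rd=9 = r9

r9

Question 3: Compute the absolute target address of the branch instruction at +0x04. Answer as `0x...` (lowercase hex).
0x4d20

off 0x04: read b7 fc as big → 0xb7fc
  op=0xb7fc>>11=0x16 ⇒ bl (J)
  imm: (w>>0)&0x7ff=0x7fc (s11→-4) → $-4
  target = base 0x4d1e + off 0x04 + 2 + imm -4 = 0x4d20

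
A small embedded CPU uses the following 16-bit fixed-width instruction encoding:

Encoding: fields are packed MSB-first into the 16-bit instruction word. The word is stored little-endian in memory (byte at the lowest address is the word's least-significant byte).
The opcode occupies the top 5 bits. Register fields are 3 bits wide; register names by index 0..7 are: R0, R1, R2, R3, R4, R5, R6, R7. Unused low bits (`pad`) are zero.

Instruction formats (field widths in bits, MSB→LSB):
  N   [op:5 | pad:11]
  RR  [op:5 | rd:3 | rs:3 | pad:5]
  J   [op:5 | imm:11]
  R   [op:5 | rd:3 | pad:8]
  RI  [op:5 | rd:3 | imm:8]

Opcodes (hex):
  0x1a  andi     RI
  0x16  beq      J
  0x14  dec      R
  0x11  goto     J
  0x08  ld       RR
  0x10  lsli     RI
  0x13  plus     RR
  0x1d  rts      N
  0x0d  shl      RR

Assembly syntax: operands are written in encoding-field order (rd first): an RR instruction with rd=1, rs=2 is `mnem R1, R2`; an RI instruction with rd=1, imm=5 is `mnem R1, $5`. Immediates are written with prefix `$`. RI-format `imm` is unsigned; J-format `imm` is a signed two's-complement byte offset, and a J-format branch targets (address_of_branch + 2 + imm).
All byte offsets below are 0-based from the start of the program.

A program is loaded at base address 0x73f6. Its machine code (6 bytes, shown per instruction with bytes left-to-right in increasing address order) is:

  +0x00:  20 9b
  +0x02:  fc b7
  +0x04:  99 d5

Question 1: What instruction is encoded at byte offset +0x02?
beq $-4

[02] fc b7 → 0xb7fc
  opcode bits[15:11]=0x16: beq/J
  imm@[10:0]=0x7fc (s11→-4) ⇒ $-4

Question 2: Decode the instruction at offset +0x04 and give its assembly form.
+0x04: 99 d5 ⇒ word 0xd599 (little)
  top 5b → 0x1a → andi [RI]
  rd@[10:8]=0x5 ⇒ R5
  imm@[7:0]=0x99 ⇒ $153

andi R5, $153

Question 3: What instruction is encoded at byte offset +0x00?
plus R3, R1

[00] 20 9b → 0x9b20
  op=0x9b20>>11=0x13 ⇒ plus (RR)
  rd@[10:8]=0x3 ⇒ R3
  rs@[7:5]=0x1 ⇒ R1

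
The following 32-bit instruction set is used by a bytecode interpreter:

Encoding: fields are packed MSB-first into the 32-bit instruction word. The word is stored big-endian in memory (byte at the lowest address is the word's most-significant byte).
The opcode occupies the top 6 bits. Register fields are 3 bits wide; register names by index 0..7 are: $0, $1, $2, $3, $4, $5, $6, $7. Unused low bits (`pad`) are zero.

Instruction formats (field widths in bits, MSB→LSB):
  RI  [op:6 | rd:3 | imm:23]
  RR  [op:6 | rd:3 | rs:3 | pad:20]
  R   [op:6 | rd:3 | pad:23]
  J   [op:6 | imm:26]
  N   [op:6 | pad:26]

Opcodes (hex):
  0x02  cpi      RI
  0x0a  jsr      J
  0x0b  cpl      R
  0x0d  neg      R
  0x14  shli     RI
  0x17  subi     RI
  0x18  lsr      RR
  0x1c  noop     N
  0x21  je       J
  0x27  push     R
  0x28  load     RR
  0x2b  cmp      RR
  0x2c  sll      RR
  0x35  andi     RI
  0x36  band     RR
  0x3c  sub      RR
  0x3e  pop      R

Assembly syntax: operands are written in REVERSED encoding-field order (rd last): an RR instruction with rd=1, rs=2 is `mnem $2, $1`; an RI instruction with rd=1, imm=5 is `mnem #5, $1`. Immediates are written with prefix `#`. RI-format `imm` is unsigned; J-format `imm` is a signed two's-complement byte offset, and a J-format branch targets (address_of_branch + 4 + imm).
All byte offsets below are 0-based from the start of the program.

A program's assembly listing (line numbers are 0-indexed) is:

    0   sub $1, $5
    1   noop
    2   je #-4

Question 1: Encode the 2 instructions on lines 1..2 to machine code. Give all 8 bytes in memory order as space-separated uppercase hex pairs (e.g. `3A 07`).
70 00 00 00 87 FF FF FC

1. noop fields op=0x1c:6|pad=0:26 → word 70000000h → 70 00 00 00
2. je fields op=0x21:6|imm=-4:26 → word 87fffffch → 87 ff ff fc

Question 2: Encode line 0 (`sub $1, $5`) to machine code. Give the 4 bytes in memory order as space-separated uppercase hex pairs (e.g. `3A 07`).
F2 90 00 00

L0: sub op=0x3c:6|rd=5:3|rs=1:3|pad=0:20 ⇒ 0xf2900000 ⇒ big f2 90 00 00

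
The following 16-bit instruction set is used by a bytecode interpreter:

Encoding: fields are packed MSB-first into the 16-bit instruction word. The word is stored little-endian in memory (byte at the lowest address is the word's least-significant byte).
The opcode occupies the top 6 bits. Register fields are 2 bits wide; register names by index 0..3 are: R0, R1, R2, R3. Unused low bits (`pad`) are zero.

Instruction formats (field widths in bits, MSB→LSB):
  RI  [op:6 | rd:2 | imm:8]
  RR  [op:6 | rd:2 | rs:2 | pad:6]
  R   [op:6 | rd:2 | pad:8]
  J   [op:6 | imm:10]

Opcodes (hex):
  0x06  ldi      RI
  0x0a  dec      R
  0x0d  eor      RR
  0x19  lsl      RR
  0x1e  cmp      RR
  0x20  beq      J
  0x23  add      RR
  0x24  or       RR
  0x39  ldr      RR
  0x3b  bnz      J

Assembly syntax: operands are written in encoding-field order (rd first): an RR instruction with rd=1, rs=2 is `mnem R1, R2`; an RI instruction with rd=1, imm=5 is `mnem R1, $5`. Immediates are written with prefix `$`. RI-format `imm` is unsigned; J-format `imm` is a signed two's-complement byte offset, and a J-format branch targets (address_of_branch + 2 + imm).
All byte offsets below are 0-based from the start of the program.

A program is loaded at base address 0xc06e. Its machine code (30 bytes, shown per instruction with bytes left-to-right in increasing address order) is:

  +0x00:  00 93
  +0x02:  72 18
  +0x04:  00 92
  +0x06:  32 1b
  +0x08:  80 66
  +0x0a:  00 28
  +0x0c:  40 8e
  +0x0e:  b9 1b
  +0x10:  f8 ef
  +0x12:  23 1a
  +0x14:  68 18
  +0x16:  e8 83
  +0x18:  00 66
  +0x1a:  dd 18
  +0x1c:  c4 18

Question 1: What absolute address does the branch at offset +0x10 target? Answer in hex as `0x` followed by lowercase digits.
0xc078

[10] f8 ef → 0xeff8
  top 6b → 0x3b → bnz [J]
  [9:0] imm=1016 (s10→-8) = $-8
  target = base 0xc06e + off 0x10 + 2 + imm -8 = 0xc078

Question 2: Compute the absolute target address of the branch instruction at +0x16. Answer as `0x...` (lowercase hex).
[16] e8 83 → 0x83e8
  op=0x83e8>>10=0x20 ⇒ beq (J)
  imm: (w>>0)&0x3ff=0x3e8 (s10→-24) → $-24
  target = base 0xc06e + off 0x16 + 2 + imm -24 = 0xc06e

0xc06e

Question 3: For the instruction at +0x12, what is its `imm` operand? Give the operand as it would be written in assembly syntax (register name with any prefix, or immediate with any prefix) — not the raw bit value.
+0x12: 23 1a ⇒ word 0x1a23 (little)
  op=0x1a23>>10=0x6 ⇒ ldi (RI)
  rd: (w>>8)&0x3=0x2 → R2
  imm: (w>>0)&0xff=0x23 → $35

$35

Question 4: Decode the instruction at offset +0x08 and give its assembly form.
[08] 80 66 → 0x6680
  top 6b → 0x19 → lsl [RR]
  rd: (w>>8)&0x3=0x2 → R2
  rs: (w>>6)&0x3=0x2 → R2

lsl R2, R2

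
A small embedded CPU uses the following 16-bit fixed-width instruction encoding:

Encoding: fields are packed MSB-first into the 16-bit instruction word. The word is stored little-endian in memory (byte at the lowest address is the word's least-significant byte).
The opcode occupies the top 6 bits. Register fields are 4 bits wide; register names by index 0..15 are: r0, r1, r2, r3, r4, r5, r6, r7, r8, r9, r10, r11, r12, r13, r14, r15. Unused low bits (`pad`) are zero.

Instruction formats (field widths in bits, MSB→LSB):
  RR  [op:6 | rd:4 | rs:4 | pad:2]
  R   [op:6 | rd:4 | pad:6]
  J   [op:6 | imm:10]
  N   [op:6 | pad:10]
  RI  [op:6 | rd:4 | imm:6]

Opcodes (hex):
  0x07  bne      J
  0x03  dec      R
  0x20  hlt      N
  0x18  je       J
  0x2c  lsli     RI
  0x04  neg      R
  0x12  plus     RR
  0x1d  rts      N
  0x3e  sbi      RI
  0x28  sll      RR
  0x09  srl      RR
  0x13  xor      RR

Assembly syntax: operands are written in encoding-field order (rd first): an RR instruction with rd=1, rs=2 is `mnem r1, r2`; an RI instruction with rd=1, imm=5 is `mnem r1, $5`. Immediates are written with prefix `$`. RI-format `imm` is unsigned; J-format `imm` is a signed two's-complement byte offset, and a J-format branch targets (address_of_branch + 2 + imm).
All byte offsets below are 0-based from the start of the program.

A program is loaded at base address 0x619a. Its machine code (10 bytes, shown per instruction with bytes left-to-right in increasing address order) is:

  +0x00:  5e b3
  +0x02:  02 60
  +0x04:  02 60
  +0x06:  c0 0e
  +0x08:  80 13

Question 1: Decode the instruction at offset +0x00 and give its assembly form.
[00] 5e b3 → 0xb35e
  top 6b → 0x2c → lsli [RI]
  rd@[9:6]=0xd ⇒ r13
  imm@[5:0]=0x1e ⇒ $30

lsli r13, $30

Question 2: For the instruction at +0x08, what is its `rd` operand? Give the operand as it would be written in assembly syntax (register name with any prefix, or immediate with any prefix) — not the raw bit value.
r14

+0x08: 80 13 ⇒ word 0x1380 (little)
  op=0x1380>>10=0x4 ⇒ neg (R)
  [9:6] rd=14 = r14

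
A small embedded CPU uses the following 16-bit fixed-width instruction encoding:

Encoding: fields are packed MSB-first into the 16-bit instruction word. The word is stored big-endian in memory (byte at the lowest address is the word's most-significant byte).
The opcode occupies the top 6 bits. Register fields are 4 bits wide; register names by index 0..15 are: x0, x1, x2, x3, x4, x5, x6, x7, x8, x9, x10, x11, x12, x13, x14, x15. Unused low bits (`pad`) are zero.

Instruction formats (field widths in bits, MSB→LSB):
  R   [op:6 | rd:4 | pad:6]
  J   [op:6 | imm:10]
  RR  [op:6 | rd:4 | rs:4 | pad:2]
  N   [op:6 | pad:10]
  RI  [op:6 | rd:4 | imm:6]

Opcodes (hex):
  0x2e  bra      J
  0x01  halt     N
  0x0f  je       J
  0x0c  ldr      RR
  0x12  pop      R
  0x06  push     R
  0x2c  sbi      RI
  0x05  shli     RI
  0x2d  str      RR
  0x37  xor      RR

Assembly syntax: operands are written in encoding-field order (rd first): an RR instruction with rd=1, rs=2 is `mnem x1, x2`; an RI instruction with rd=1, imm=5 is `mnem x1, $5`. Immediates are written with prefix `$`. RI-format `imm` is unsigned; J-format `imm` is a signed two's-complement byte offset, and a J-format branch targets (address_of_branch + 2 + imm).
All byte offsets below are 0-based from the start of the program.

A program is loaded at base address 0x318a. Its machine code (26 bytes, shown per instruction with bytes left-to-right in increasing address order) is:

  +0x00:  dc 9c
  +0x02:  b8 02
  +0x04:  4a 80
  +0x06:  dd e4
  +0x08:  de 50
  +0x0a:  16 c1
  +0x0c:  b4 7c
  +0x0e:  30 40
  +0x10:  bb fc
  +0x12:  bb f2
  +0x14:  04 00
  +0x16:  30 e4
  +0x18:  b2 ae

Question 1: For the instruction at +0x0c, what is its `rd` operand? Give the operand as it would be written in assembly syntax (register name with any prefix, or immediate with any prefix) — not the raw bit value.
x1

@+0c  big-endian(b4 7c) = 0xb47c
  opcode bits[15:10]=0x2d: str/RR
  rd@[9:6]=0x1 ⇒ x1
  rs@[5:2]=0xf ⇒ x15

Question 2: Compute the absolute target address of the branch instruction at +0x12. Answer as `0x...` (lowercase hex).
0x3190

[12] bb f2 → 0xbbf2
  top 6b → 0x2e → bra [J]
  [9:0] imm=1010 (s10→-14) = $-14
  target = base 0x318a + off 0x12 + 2 + imm -14 = 0x3190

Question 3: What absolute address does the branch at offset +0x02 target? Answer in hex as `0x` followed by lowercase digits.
+0x02: b8 02 ⇒ word 0xb802 (big)
  opcode bits[15:10]=0x2e: bra/J
  [9:0] imm=2 = $2
  target = base 0x318a + off 0x02 + 2 + imm 2 = 0x3190

0x3190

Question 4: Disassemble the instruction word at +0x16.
+0x16: 30 e4 ⇒ word 0x30e4 (big)
  top 6b → 0xc → ldr [RR]
  [9:6] rd=3 = x3
  [5:2] rs=9 = x9

ldr x3, x9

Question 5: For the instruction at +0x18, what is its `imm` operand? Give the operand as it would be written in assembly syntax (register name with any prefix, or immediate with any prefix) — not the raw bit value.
$46

@+18  big-endian(b2 ae) = 0xb2ae
  opcode bits[15:10]=0x2c: sbi/RI
  rd@[9:6]=0xa ⇒ x10
  imm@[5:0]=0x2e ⇒ $46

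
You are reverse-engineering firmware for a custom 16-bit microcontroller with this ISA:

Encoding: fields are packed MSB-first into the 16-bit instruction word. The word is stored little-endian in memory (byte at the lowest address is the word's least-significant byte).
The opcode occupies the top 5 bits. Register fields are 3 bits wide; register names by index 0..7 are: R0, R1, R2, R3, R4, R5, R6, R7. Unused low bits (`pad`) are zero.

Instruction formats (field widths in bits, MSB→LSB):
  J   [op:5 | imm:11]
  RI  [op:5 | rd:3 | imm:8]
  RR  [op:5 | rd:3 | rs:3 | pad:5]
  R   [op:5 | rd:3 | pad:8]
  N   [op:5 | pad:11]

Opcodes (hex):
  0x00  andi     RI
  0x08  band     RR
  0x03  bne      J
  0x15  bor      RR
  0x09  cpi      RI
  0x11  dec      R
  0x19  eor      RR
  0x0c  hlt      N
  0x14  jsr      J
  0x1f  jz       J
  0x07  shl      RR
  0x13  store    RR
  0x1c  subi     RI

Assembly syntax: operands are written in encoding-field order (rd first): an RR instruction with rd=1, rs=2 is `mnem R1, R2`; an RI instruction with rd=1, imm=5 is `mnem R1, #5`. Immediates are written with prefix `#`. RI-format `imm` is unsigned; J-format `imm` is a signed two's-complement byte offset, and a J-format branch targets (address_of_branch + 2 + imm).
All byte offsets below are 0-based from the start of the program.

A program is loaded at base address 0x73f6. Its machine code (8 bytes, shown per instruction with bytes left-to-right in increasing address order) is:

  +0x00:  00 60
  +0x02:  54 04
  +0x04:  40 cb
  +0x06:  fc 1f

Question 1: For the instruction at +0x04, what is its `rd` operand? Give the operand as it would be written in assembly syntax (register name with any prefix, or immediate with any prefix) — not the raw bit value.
R3

off 0x04: read 40 cb as little → 0xcb40
  top 5b → 0x19 → eor [RR]
  rd: (w>>8)&0x7=0x3 → R3
  rs: (w>>5)&0x7=0x2 → R2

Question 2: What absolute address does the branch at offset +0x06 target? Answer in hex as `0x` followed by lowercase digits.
+0x06: fc 1f ⇒ word 0x1ffc (little)
  opcode bits[15:11]=0x3: bne/J
  [10:0] imm=2044 (s11→-4) = #-4
  target = base 0x73f6 + off 0x06 + 2 + imm -4 = 0x73fa

0x73fa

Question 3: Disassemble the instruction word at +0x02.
+0x02: 54 04 ⇒ word 0x0454 (little)
  top 5b → 0x0 → andi [RI]
  rd: (w>>8)&0x7=0x4 → R4
  imm: (w>>0)&0xff=0x54 → #84

andi R4, #84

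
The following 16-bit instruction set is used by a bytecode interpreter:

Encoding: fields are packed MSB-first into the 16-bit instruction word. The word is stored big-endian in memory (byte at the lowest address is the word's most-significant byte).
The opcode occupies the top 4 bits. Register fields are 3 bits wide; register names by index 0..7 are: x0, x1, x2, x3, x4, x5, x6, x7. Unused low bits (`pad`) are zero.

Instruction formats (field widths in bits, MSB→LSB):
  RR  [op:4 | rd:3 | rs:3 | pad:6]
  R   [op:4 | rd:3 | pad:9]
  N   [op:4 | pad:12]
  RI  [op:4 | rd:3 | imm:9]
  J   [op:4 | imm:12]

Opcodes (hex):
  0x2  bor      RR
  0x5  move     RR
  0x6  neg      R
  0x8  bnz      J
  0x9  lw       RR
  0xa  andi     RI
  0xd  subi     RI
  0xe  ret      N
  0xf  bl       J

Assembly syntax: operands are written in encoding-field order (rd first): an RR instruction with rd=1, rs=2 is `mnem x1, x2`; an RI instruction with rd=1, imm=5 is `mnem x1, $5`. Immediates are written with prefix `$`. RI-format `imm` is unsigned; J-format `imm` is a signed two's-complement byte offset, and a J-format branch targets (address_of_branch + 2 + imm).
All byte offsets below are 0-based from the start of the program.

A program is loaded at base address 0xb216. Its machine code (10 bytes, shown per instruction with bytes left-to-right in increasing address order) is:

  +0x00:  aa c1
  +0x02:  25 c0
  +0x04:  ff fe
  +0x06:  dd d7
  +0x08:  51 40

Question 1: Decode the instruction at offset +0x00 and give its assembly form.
off 0x00: read aa c1 as big → 0xaac1
  opcode bits[15:12]=0xa: andi/RI
  rd@[11:9]=0x5 ⇒ x5
  imm@[8:0]=0xc1 ⇒ $193

andi x5, $193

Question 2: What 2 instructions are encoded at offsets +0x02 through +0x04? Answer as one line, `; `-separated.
@+02  big-endian(25 c0) = 0x25c0
  opcode bits[15:12]=0x2: bor/RR
  [11:9] rd=2 = x2
  [8:6] rs=7 = x7
@+04  big-endian(ff fe) = 0xfffe
  opcode bits[15:12]=0xf: bl/J
  [11:0] imm=4094 (s12→-2) = $-2

bor x2, x7; bl $-2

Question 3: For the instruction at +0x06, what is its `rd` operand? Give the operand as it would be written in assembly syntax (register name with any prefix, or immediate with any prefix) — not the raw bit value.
x6

+0x06: dd d7 ⇒ word 0xddd7 (big)
  op=0xddd7>>12=0xd ⇒ subi (RI)
  rd: (w>>9)&0x7=0x6 → x6
  imm: (w>>0)&0x1ff=0x1d7 → $471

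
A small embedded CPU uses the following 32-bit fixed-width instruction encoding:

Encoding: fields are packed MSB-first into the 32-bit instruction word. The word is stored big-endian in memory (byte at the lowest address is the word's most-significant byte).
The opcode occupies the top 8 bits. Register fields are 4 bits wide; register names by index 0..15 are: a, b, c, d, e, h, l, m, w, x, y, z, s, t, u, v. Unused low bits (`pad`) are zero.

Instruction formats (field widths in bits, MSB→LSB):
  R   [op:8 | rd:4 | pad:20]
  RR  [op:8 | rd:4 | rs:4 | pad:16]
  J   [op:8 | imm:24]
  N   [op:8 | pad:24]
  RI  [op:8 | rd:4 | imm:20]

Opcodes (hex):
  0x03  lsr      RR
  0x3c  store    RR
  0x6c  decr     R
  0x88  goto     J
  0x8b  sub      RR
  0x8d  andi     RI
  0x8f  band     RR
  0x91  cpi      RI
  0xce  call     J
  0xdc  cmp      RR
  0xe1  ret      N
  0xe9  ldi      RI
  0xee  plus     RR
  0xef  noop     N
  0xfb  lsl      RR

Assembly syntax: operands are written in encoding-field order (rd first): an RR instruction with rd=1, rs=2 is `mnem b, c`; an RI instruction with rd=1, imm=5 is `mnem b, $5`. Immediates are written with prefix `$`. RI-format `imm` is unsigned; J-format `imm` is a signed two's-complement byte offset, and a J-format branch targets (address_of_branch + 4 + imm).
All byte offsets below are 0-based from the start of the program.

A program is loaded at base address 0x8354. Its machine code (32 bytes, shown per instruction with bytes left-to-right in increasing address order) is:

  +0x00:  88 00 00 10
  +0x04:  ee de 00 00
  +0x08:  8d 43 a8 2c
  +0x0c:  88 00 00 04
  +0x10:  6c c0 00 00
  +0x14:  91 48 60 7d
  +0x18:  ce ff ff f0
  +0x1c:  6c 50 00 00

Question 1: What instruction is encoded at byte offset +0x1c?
decr h

off 0x1c: read 6c 50 00 00 as big → 0x6c500000
  opcode bits[31:24]=0x6c: decr/R
  [23:20] rd=5 = h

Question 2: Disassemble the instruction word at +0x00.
@+00  big-endian(88 00 00 10) = 0x88000010
  opcode bits[31:24]=0x88: goto/J
  imm: (w>>0)&0xffffff=0x10 → $16

goto $16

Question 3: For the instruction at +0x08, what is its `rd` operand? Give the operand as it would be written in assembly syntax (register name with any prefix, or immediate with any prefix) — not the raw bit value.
e

[08] 8d 43 a8 2c → 0x8d43a82c
  op=0x8d43a82c>>24=0x8d ⇒ andi (RI)
  rd@[23:20]=0x4 ⇒ e
  imm@[19:0]=0x3a82c ⇒ $239660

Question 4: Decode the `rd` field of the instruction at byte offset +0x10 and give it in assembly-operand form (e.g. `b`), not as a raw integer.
s

@+10  big-endian(6c c0 00 00) = 0x6cc00000
  op=0x6cc00000>>24=0x6c ⇒ decr (R)
  rd@[23:20]=0xc ⇒ s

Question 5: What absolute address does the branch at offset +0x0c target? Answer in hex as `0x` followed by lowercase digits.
off 0x0c: read 88 00 00 04 as big → 0x88000004
  opcode bits[31:24]=0x88: goto/J
  imm@[23:0]=0x4 ⇒ $4
  target = base 0x8354 + off 0x0c + 4 + imm 4 = 0x8368

0x8368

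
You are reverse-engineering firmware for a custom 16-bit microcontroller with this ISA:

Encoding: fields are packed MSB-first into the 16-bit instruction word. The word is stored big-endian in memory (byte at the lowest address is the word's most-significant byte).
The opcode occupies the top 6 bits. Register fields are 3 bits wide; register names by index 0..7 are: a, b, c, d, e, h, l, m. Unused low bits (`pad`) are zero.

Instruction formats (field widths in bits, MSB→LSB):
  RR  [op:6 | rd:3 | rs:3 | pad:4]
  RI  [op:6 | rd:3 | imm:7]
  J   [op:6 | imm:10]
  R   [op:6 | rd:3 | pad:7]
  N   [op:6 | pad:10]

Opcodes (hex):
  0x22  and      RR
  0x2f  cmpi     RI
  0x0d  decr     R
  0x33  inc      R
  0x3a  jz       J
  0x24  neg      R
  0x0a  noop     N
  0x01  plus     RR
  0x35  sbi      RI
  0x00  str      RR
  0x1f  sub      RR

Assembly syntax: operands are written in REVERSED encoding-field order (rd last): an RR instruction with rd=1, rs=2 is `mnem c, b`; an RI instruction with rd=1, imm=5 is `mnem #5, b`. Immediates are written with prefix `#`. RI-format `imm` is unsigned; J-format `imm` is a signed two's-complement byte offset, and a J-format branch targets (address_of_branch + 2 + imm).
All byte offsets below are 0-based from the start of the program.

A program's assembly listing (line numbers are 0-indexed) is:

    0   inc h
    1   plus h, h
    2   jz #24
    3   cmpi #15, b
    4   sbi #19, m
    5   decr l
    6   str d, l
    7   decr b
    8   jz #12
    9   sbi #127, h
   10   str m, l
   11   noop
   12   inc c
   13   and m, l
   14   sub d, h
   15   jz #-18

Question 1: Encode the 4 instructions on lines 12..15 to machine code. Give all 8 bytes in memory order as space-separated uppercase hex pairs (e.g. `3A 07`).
CD 00 8B 70 7E B0 EB EE

line 12 (inc): pack op=0x33:6|rd=2:3|pad=0:7 = 0xcd00; big→ cd 00
line 13 (and): pack op=0x22:6|rd=6:3|rs=7:3|pad=0:4 = 0x8b70; big→ 8b 70
line 14 (sub): pack op=0x1f:6|rd=5:3|rs=3:3|pad=0:4 = 0x7eb0; big→ 7e b0
line 15 (jz): pack op=0x3a:6|imm=-18:10 = 0xebee; big→ eb ee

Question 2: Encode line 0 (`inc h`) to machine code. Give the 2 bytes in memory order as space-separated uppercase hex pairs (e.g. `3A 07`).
CE 80

0. inc fields op=0x33:6|rd=5:3|pad=0:7 → word ce80h → ce 80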